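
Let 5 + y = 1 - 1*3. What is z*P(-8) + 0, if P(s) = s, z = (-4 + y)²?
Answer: -968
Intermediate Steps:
y = -7 (y = -5 + (1 - 1*3) = -5 + (1 - 3) = -5 - 2 = -7)
z = 121 (z = (-4 - 7)² = (-11)² = 121)
z*P(-8) + 0 = 121*(-8) + 0 = -968 + 0 = -968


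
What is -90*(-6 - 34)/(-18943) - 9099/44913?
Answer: -111349719/283595653 ≈ -0.39264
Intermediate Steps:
-90*(-6 - 34)/(-18943) - 9099/44913 = -90*(-40)*(-1/18943) - 9099*1/44913 = 3600*(-1/18943) - 3033/14971 = -3600/18943 - 3033/14971 = -111349719/283595653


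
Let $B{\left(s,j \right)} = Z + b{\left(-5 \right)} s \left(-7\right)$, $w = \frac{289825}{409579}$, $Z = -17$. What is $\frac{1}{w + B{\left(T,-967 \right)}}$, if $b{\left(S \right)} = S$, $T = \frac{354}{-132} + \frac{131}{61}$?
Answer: $- \frac{549655018}{19233575161} \approx -0.028578$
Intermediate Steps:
$T = - \frac{717}{1342}$ ($T = 354 \left(- \frac{1}{132}\right) + 131 \cdot \frac{1}{61} = - \frac{59}{22} + \frac{131}{61} = - \frac{717}{1342} \approx -0.53428$)
$w = \frac{289825}{409579}$ ($w = 289825 \cdot \frac{1}{409579} = \frac{289825}{409579} \approx 0.70762$)
$B{\left(s,j \right)} = -17 + 35 s$ ($B{\left(s,j \right)} = -17 + - 5 s \left(-7\right) = -17 + 35 s$)
$\frac{1}{w + B{\left(T,-967 \right)}} = \frac{1}{\frac{289825}{409579} + \left(-17 + 35 \left(- \frac{717}{1342}\right)\right)} = \frac{1}{\frac{289825}{409579} - \frac{47909}{1342}} = \frac{1}{- \frac{19233575161}{549655018}} = - \frac{549655018}{19233575161}$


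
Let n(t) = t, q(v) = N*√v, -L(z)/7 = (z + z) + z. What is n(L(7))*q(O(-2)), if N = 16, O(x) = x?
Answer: -2352*I*√2 ≈ -3326.2*I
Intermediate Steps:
L(z) = -21*z (L(z) = -7*((z + z) + z) = -7*(2*z + z) = -21*z)
q(v) = 16*√v
n(L(7))*q(O(-2)) = (-21*7)*(16*√(-2)) = -2352*I*√2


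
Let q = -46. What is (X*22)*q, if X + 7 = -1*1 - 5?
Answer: 13156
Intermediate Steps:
X = -13 (X = -7 + (-1*1 - 5) = -7 + (-1 - 5) = -7 - 6 = -13)
(X*22)*q = -13*22*(-46) = -286*(-46) = 13156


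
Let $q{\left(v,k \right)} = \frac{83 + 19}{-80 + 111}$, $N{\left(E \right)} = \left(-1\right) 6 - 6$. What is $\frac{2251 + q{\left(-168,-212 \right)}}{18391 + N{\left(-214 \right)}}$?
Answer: $\frac{69883}{569749} \approx 0.12266$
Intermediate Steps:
$N{\left(E \right)} = -12$ ($N{\left(E \right)} = -6 - 6 = -12$)
$q{\left(v,k \right)} = \frac{102}{31}$
$\frac{2251 + q{\left(-168,-212 \right)}}{18391 + N{\left(-214 \right)}} = \frac{2251 + \frac{102}{31}}{18391 - 12} = \frac{69883}{31 \cdot 18379} = \frac{69883}{31} \cdot \frac{1}{18379} = \frac{69883}{569749}$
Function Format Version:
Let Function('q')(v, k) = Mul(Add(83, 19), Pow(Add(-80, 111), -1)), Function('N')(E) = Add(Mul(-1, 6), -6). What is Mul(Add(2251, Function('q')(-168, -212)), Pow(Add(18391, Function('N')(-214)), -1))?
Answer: Rational(69883, 569749) ≈ 0.12266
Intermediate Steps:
Function('N')(E) = -12 (Function('N')(E) = Add(-6, -6) = -12)
Function('q')(v, k) = Rational(102, 31) (Function('q')(v, k) = Mul(102, Pow(31, -1)) = Mul(102, Rational(1, 31)) = Rational(102, 31))
Mul(Add(2251, Function('q')(-168, -212)), Pow(Add(18391, Function('N')(-214)), -1)) = Mul(Add(2251, Rational(102, 31)), Pow(Add(18391, -12), -1)) = Mul(Rational(69883, 31), Pow(18379, -1)) = Mul(Rational(69883, 31), Rational(1, 18379)) = Rational(69883, 569749)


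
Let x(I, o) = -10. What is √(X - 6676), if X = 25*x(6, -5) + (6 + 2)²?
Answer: I*√6862 ≈ 82.837*I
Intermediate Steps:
X = -186 (X = 25*(-10) + (6 + 2)² = -250 + 8² = -250 + 64 = -186)
√(X - 6676) = √(-186 - 6676) = √(-6862) = I*√6862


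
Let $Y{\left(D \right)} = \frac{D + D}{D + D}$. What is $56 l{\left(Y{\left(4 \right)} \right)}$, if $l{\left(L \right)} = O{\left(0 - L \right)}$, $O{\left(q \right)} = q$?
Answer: $-56$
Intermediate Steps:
$Y{\left(D \right)} = 1$ ($Y{\left(D \right)} = \frac{2 D}{2 D} = 2 D \frac{1}{2 D} = 1$)
$l{\left(L \right)} = - L$ ($l{\left(L \right)} = 0 - L = - L$)
$56 l{\left(Y{\left(4 \right)} \right)} = 56 \left(\left(-1\right) 1\right) = 56 \left(-1\right) = -56$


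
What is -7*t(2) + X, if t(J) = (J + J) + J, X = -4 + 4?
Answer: -42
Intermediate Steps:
X = 0
t(J) = 3*J (t(J) = 2*J + J = 3*J)
-7*t(2) + X = -21*2 + 0 = -7*6 + 0 = -42 + 0 = -42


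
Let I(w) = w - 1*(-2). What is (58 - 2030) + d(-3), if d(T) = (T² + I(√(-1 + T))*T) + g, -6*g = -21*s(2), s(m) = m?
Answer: -1962 - 6*I ≈ -1962.0 - 6.0*I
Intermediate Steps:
I(w) = 2 + w (I(w) = w + 2 = 2 + w)
g = 7 (g = -(-7)*2/2 = -⅙*(-42) = 7)
d(T) = 7 + T² + T*(2 + √(-1 + T)) (d(T) = (T² + (2 + √(-1 + T))*T) + 7 = (T² + T*(2 + √(-1 + T))) + 7 = 7 + T² + T*(2 + √(-1 + T)))
(58 - 2030) + d(-3) = (58 - 2030) + (7 + (-3)² - 3*(2 + √(-1 - 3))) = -1972 + (7 + 9 - 3*(2 + √(-4))) = -1972 + (7 + 9 - 3*(2 + 2*I)) = -1972 + (7 + 9 + (-6 - 6*I)) = -1972 + (10 - 6*I) = -1962 - 6*I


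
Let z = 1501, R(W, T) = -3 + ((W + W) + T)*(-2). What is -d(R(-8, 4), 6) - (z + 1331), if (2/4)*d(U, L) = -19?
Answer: -2794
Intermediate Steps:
R(W, T) = -3 - 4*W - 2*T (R(W, T) = -3 + (2*W + T)*(-2) = -3 + (T + 2*W)*(-2) = -3 + (-4*W - 2*T) = -3 - 4*W - 2*T)
d(U, L) = -38 (d(U, L) = 2*(-19) = -38)
-d(R(-8, 4), 6) - (z + 1331) = -1*(-38) - (1501 + 1331) = 38 - 1*2832 = 38 - 2832 = -2794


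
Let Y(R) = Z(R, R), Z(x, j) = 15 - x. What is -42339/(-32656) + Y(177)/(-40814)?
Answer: 866657109/666410992 ≈ 1.3005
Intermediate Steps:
Y(R) = 15 - R
-42339/(-32656) + Y(177)/(-40814) = -42339/(-32656) + (15 - 1*177)/(-40814) = -42339*(-1/32656) + (15 - 177)*(-1/40814) = 42339/32656 - 162*(-1/40814) = 42339/32656 + 81/20407 = 866657109/666410992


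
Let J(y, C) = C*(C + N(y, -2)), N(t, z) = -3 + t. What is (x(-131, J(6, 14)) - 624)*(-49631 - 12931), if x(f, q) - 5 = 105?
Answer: 32156868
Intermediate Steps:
J(y, C) = C*(-3 + C + y) (J(y, C) = C*(C + (-3 + y)) = C*(-3 + C + y))
x(f, q) = 110 (x(f, q) = 5 + 105 = 110)
(x(-131, J(6, 14)) - 624)*(-49631 - 12931) = (110 - 624)*(-49631 - 12931) = -514*(-62562) = 32156868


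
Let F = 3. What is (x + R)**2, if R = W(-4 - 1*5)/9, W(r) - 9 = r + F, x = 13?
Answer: 1600/9 ≈ 177.78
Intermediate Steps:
W(r) = 12 + r (W(r) = 9 + (r + 3) = 9 + (3 + r) = 12 + r)
R = 1/3 (R = (12 + (-4 - 1*5))/9 = (12 + (-4 - 5))/9 = (12 - 9)/9 = (1/9)*3 = 1/3 ≈ 0.33333)
(x + R)**2 = (13 + 1/3)**2 = (40/3)**2 = 1600/9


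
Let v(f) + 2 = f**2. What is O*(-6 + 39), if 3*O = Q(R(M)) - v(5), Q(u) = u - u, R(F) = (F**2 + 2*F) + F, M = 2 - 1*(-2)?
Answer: -253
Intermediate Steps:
v(f) = -2 + f**2
M = 4 (M = 2 + 2 = 4)
R(F) = F**2 + 3*F
Q(u) = 0
O = -23/3 (O = (0 - (-2 + 5**2))/3 = (0 - (-2 + 25))/3 = (0 - 1*23)/3 = (0 - 23)/3 = (1/3)*(-23) = -23/3 ≈ -7.6667)
O*(-6 + 39) = -23*(-6 + 39)/3 = -23/3*33 = -253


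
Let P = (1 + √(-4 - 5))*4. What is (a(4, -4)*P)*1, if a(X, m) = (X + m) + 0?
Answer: 0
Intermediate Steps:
a(X, m) = X + m
P = 4 + 12*I (P = (1 + √(-9))*4 = (1 + 3*I)*4 = 4 + 12*I ≈ 4.0 + 12.0*I)
(a(4, -4)*P)*1 = ((4 - 4)*(4 + 12*I))*1 = (0*(4 + 12*I))*1 = 0*1 = 0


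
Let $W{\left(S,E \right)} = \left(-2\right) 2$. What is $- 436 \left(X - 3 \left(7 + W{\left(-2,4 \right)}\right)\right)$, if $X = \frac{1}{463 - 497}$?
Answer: $\frac{66926}{17} \approx 3936.8$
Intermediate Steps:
$W{\left(S,E \right)} = -4$
$X = - \frac{1}{34}$ ($X = \frac{1}{-34} = - \frac{1}{34} \approx -0.029412$)
$- 436 \left(X - 3 \left(7 + W{\left(-2,4 \right)}\right)\right) = - 436 \left(- \frac{1}{34} - 3 \left(7 - 4\right)\right) = - 436 \left(- \frac{1}{34} - 9\right) = \left(-436\right) \left(- \frac{307}{34}\right) = \frac{66926}{17}$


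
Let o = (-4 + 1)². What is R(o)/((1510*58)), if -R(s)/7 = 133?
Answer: -931/87580 ≈ -0.010630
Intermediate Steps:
o = 9 (o = (-3)² = 9)
R(s) = -931 (R(s) = -7*133 = -931)
R(o)/((1510*58)) = -931/(1510*58) = -931/87580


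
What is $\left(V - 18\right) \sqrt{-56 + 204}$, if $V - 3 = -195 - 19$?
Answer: $- 458 \sqrt{37} \approx -2785.9$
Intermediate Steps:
$V = -211$ ($V = 3 - 214 = -211$)
$\left(V - 18\right) \sqrt{-56 + 204} = \left(-211 - 18\right) \sqrt{-56 + 204} = - 229 \sqrt{148} = - 229 \cdot 2 \sqrt{37} = - 458 \sqrt{37}$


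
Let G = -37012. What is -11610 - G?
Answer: 25402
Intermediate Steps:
-11610 - G = -11610 - 1*(-37012) = -11610 + 37012 = 25402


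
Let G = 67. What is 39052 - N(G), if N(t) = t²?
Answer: 34563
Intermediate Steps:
39052 - N(G) = 39052 - 1*67² = 39052 - 1*4489 = 39052 - 4489 = 34563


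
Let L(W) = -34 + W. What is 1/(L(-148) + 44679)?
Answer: 1/44497 ≈ 2.2473e-5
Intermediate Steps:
1/(L(-148) + 44679) = 1/((-34 - 148) + 44679) = 1/(-182 + 44679) = 1/44497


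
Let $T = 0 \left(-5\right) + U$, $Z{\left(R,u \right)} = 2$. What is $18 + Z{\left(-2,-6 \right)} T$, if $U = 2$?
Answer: $22$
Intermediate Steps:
$T = 2$ ($T = 0 \left(-5\right) + 2 = 0 + 2 = 2$)
$18 + Z{\left(-2,-6 \right)} T = 18 + 2 \cdot 2 = 18 + 4 = 22$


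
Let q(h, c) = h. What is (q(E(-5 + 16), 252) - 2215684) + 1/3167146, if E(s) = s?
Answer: -7017359879257/3167146 ≈ -2.2157e+6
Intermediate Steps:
(q(E(-5 + 16), 252) - 2215684) + 1/3167146 = ((-5 + 16) - 2215684) + 1/3167146 = (11 - 2215684) + 1/3167146 = -2215673 + 1/3167146 = -7017359879257/3167146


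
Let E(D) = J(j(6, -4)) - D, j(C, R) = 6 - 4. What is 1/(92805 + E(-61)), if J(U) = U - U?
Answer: 1/92866 ≈ 1.0768e-5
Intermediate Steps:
j(C, R) = 2
J(U) = 0
E(D) = -D (E(D) = 0 - D = -D)
1/(92805 + E(-61)) = 1/(92805 - 1*(-61)) = 1/(92805 + 61) = 1/92866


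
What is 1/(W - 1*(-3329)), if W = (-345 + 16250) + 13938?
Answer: 1/33172 ≈ 3.0146e-5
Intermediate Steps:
W = 29843 (W = 15905 + 13938 = 29843)
1/(W - 1*(-3329)) = 1/(29843 - 1*(-3329)) = 1/(29843 + 3329) = 1/33172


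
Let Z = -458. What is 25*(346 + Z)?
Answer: -2800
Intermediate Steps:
25*(346 + Z) = 25*(346 - 458) = 25*(-112) = -2800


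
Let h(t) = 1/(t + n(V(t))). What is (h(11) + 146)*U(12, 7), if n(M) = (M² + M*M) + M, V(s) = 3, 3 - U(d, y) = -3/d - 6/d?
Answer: 70095/128 ≈ 547.62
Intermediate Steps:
U(d, y) = 3 + 9/d (U(d, y) = 3 - (-3/d - 6/d) = 3 - (-9)/d = 3 + 9/d)
n(M) = M + 2*M² (n(M) = (M² + M²) + M = 2*M² + M = M + 2*M²)
h(t) = 1/(21 + t) (h(t) = 1/(t + 3*(1 + 2*3)) = 1/(t + 3*(1 + 6)) = 1/(t + 3*7) = 1/(t + 21) = 1/(21 + t))
(h(11) + 146)*U(12, 7) = (1/(21 + 11) + 146)*(3 + 9/12) = (1/32 + 146)*(3 + 9*(1/12)) = (1/32 + 146)*(3 + ¾) = (4673/32)*(15/4) = 70095/128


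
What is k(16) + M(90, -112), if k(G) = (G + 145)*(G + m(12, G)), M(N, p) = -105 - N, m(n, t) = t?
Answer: 4957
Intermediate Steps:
k(G) = 2*G*(145 + G) (k(G) = (G + 145)*(G + G) = (145 + G)*(2*G) = 2*G*(145 + G))
k(16) + M(90, -112) = 2*16*(145 + 16) + (-105 - 1*90) = 2*16*161 + (-105 - 90) = 5152 - 195 = 4957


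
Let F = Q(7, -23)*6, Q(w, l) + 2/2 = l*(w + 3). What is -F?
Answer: 1386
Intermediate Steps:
Q(w, l) = -1 + l*(3 + w) (Q(w, l) = -1 + l*(w + 3) = -1 + l*(3 + w))
F = -1386 (F = (-1 + 3*(-23) - 23*7)*6 = (-1 - 69 - 161)*6 = -231*6 = -1386)
-F = -1*(-1386) = 1386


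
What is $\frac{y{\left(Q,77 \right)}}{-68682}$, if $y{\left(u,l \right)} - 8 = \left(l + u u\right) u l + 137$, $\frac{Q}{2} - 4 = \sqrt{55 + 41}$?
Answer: $- \frac{796633}{68682} - \frac{201124 \sqrt{6}}{34341} \approx -25.945$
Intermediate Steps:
$Q = 8 + 8 \sqrt{6}$ ($Q = 8 + 2 \sqrt{55 + 41} = 8 + 2 \sqrt{96} = 8 + 2 \cdot 4 \sqrt{6} = 8 + 8 \sqrt{6} \approx 27.596$)
$y{\left(u,l \right)} = 145 + l u \left(l + u^{2}\right)$ ($y{\left(u,l \right)} = 8 + \left(\left(l + u u\right) u l + 137\right) = 8 + \left(\left(l + u^{2}\right) u l + 137\right) = 8 + \left(u \left(l + u^{2}\right) l + 137\right) = 8 + \left(l u \left(l + u^{2}\right) + 137\right) = 8 + \left(137 + l u \left(l + u^{2}\right)\right) = 145 + l u \left(l + u^{2}\right)$)
$\frac{y{\left(Q,77 \right)}}{-68682} = \frac{145 + 77 \left(8 + 8 \sqrt{6}\right)^{3} + \left(8 + 8 \sqrt{6}\right) 77^{2}}{-68682} = \left(145 + 77 \left(8 + 8 \sqrt{6}\right)^{3} + \left(8 + 8 \sqrt{6}\right) 5929\right) \left(- \frac{1}{68682}\right) = \left(145 + 77 \left(8 + 8 \sqrt{6}\right)^{3} + \left(47432 + 47432 \sqrt{6}\right)\right) \left(- \frac{1}{68682}\right) = \left(47577 + 77 \left(8 + 8 \sqrt{6}\right)^{3} + 47432 \sqrt{6}\right) \left(- \frac{1}{68682}\right) = - \frac{15859}{22894} - \frac{23716 \sqrt{6}}{34341} - \frac{77 \left(8 + 8 \sqrt{6}\right)^{3}}{68682}$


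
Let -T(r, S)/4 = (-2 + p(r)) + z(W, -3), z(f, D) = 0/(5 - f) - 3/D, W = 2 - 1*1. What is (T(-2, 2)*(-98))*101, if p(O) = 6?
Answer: 197960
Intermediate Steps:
W = 1 (W = 2 - 1 = 1)
z(f, D) = -3/D (z(f, D) = 0 - 3/D = -3/D)
T(r, S) = -20 (T(r, S) = -4*((-2 + 6) - 3/(-3)) = -4*(4 - 3*(-⅓)) = -4*(4 + 1) = -4*5 = -20)
(T(-2, 2)*(-98))*101 = -20*(-98)*101 = 1960*101 = 197960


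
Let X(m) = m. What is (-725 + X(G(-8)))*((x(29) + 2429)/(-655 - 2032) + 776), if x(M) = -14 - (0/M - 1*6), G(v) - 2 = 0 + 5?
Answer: -1495372138/2687 ≈ -5.5652e+5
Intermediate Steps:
G(v) = 7 (G(v) = 2 + (0 + 5) = 2 + 5 = 7)
x(M) = -8 (x(M) = -14 - (0 - 6) = -14 - 1*(-6) = -14 + 6 = -8)
(-725 + X(G(-8)))*((x(29) + 2429)/(-655 - 2032) + 776) = (-725 + 7)*((-8 + 2429)/(-655 - 2032) + 776) = -718*(2421/(-2687) + 776) = -718*(2421*(-1/2687) + 776) = -718*(-2421/2687 + 776) = -718*2082691/2687 = -1495372138/2687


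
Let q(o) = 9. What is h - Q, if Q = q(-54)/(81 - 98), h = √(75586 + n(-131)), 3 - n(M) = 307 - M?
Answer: 9/17 + √75151 ≈ 274.67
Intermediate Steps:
n(M) = -304 + M (n(M) = 3 - (307 - M) = 3 + (-307 + M) = -304 + M)
h = √75151 (h = √(75586 + (-304 - 131)) = √(75586 - 435) = √75151 ≈ 274.14)
Q = -9/17 (Q = 9/(81 - 98) = 9/(-17) = -1/17*9 = -9/17 ≈ -0.52941)
h - Q = √75151 - 1*(-9/17) = √75151 + 9/17 = 9/17 + √75151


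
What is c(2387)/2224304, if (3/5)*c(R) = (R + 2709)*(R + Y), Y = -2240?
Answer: 156065/278038 ≈ 0.56131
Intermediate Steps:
c(R) = 5*(-2240 + R)*(2709 + R)/3 (c(R) = 5*((R + 2709)*(R - 2240))/3 = 5*((2709 + R)*(-2240 + R))/3 = 5*((-2240 + R)*(2709 + R))/3 = 5*(-2240 + R)*(2709 + R)/3)
c(2387)/2224304 = (-10113600 + (5/3)*2387**2 + (2345/3)*2387)/2224304 = (-10113600 + (5/3)*5697769 + 5597515/3)*(1/2224304) = (-10113600 + 28488845/3 + 5597515/3)*(1/2224304) = 1248520*(1/2224304) = 156065/278038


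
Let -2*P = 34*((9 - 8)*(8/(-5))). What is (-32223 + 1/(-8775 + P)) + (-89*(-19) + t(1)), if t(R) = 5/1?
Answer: -1335220458/43739 ≈ -30527.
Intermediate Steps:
t(R) = 5 (t(R) = 5*1 = 5)
P = 136/5 (P = -17*(9 - 8)*(8/(-5)) = -17*1*(8*(-⅕)) = -17*1*(-8/5) = -17*(-8)/5 = -½*(-272/5) = 136/5 ≈ 27.200)
(-32223 + 1/(-8775 + P)) + (-89*(-19) + t(1)) = (-32223 + 1/(-8775 + 136/5)) + (-89*(-19) + 5) = (-32223 + 1/(-43739/5)) + (1691 + 5) = (-32223 - 5/43739) + 1696 = -1409401802/43739 + 1696 = -1335220458/43739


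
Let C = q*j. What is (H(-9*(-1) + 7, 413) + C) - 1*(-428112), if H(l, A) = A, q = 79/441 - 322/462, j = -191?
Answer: 2079254567/4851 ≈ 4.2862e+5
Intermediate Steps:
q = -2512/4851 (q = 79*(1/441) - 322*1/462 = 79/441 - 23/33 = -2512/4851 ≈ -0.51783)
C = 479792/4851 (C = -2512/4851*(-191) = 479792/4851 ≈ 98.906)
(H(-9*(-1) + 7, 413) + C) - 1*(-428112) = (413 + 479792/4851) - 1*(-428112) = 2483255/4851 + 428112 = 2079254567/4851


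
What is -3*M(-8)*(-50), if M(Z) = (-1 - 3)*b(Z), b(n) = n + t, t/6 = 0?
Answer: 4800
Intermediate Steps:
t = 0 (t = 6*0 = 0)
b(n) = n (b(n) = n + 0 = n)
M(Z) = -4*Z (M(Z) = (-1 - 3)*Z = -4*Z)
-3*M(-8)*(-50) = -(-12)*(-8)*(-50) = -3*32*(-50) = -96*(-50) = 4800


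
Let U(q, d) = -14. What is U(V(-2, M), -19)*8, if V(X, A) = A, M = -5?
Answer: -112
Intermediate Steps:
U(V(-2, M), -19)*8 = -14*8 = -112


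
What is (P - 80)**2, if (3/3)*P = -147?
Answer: 51529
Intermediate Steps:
P = -147
(P - 80)**2 = (-147 - 80)**2 = (-227)**2 = 51529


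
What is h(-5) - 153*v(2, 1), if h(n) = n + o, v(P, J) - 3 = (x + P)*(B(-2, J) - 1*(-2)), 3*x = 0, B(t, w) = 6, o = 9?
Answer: -2903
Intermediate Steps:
x = 0 (x = (1/3)*0 = 0)
v(P, J) = 3 + 8*P (v(P, J) = 3 + (0 + P)*(6 - 1*(-2)) = 3 + P*(6 + 2) = 3 + P*8 = 3 + 8*P)
h(n) = 9 + n (h(n) = n + 9 = 9 + n)
h(-5) - 153*v(2, 1) = (9 - 5) - 153*(3 + 8*2) = 4 - 153*(3 + 16) = 4 - 153*19 = 4 - 2907 = -2903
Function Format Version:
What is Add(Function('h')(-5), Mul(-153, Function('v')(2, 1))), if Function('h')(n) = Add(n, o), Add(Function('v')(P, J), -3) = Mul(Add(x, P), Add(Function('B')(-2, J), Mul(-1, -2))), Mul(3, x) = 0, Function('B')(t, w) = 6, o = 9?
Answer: -2903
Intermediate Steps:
x = 0 (x = Mul(Rational(1, 3), 0) = 0)
Function('v')(P, J) = Add(3, Mul(8, P)) (Function('v')(P, J) = Add(3, Mul(Add(0, P), Add(6, Mul(-1, -2)))) = Add(3, Mul(P, Add(6, 2))) = Add(3, Mul(P, 8)) = Add(3, Mul(8, P)))
Function('h')(n) = Add(9, n) (Function('h')(n) = Add(n, 9) = Add(9, n))
Add(Function('h')(-5), Mul(-153, Function('v')(2, 1))) = Add(Add(9, -5), Mul(-153, Add(3, Mul(8, 2)))) = Add(4, Mul(-153, Add(3, 16))) = Add(4, Mul(-153, 19)) = Add(4, -2907) = -2903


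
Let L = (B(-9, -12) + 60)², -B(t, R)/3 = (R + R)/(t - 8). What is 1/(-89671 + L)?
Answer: -289/25016215 ≈ -1.1553e-5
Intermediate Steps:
B(t, R) = -6*R/(-8 + t) (B(t, R) = -3*(R + R)/(t - 8) = -3*2*R/(-8 + t) = -6*R/(-8 + t))
L = 898704/289 (L = (-6*(-12)/(-8 - 9) + 60)² = (-6*(-12)/(-17) + 60)² = (-6*(-12)*(-1/17) + 60)² = (-72/17 + 60)² = (948/17)² = 898704/289 ≈ 3109.7)
1/(-89671 + L) = 1/(-89671 + 898704/289) = 1/(-25016215/289) = -289/25016215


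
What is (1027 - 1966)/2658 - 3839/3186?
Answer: -1099643/705699 ≈ -1.5582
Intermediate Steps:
(1027 - 1966)/2658 - 3839/3186 = -939*1/2658 - 3839*1/3186 = -313/886 - 3839/3186 = -1099643/705699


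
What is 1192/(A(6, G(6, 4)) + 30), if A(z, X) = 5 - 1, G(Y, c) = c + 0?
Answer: 596/17 ≈ 35.059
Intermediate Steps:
G(Y, c) = c
A(z, X) = 4
1192/(A(6, G(6, 4)) + 30) = 1192/(4 + 30) = 1192/34 = (1/34)*1192 = 596/17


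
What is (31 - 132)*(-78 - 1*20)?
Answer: 9898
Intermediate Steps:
(31 - 132)*(-78 - 1*20) = -101*(-78 - 20) = -101*(-98) = 9898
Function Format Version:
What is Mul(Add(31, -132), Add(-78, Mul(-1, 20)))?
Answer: 9898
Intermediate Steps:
Mul(Add(31, -132), Add(-78, Mul(-1, 20))) = Mul(-101, Add(-78, -20)) = Mul(-101, -98) = 9898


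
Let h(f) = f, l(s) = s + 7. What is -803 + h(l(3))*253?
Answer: 1727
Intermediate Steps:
l(s) = 7 + s
-803 + h(l(3))*253 = -803 + (7 + 3)*253 = -803 + 10*253 = -803 + 2530 = 1727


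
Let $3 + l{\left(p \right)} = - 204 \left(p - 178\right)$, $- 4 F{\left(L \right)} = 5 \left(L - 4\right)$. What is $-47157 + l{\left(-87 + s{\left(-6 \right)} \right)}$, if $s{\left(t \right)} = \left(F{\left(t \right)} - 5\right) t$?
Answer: $16080$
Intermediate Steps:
$F{\left(L \right)} = 5 - \frac{5 L}{4}$ ($F{\left(L \right)} = - \frac{5 \left(L - 4\right)}{4} = - \frac{5 \left(-4 + L\right)}{4} = - \frac{-20 + 5 L}{4} = 5 - \frac{5 L}{4}$)
$s{\left(t \right)} = - \frac{5 t^{2}}{4}$ ($s{\left(t \right)} = \left(\left(5 - \frac{5 t}{4}\right) - 5\right) t = - \frac{5 t}{4} t = - \frac{5 t^{2}}{4}$)
$l{\left(p \right)} = 36309 - 204 p$ ($l{\left(p \right)} = -3 - 204 \left(p - 178\right) = -3 - 204 \left(-178 + p\right) = -3 - \left(-36312 + 204 p\right) = 36309 - 204 p$)
$-47157 + l{\left(-87 + s{\left(-6 \right)} \right)} = -47157 + \left(36309 - 204 \left(-87 - \frac{5 \left(-6\right)^{2}}{4}\right)\right) = -47157 + \left(36309 - 204 \left(-87 - 45\right)\right) = -47157 + \left(36309 - -26928\right) = -47157 + \left(36309 + 26928\right) = -47157 + 63237 = 16080$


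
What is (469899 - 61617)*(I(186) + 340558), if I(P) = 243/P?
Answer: 4310371277457/31 ≈ 1.3904e+11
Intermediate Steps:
(469899 - 61617)*(I(186) + 340558) = (469899 - 61617)*(243/186 + 340558) = 408282*(243*(1/186) + 340558) = 408282*(81/62 + 340558) = 408282*(21114677/62) = 4310371277457/31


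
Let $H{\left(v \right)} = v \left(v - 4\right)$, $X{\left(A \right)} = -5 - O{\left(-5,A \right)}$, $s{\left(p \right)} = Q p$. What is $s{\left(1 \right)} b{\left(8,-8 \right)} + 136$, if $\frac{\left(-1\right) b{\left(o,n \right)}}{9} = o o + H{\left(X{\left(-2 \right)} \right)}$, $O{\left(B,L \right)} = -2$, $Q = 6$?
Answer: $-4454$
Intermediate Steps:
$s{\left(p \right)} = 6 p$
$X{\left(A \right)} = -3$ ($X{\left(A \right)} = -5 - -2 = -5 + 2 = -3$)
$H{\left(v \right)} = v \left(-4 + v\right)$
$b{\left(o,n \right)} = -189 - 9 o^{2}$ ($b{\left(o,n \right)} = - 9 \left(o o - 3 \left(-4 - 3\right)\right) = - 9 \left(o^{2} - -21\right) = - 9 \left(o^{2} + 21\right) = - 9 \left(21 + o^{2}\right) = -189 - 9 o^{2}$)
$s{\left(1 \right)} b{\left(8,-8 \right)} + 136 = 6 \cdot 1 \left(-189 - 9 \cdot 8^{2}\right) + 136 = 6 \left(-189 - 576\right) + 136 = 6 \left(-765\right) + 136 = -4590 + 136 = -4454$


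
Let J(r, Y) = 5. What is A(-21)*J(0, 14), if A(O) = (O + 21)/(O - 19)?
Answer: 0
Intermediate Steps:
A(O) = (21 + O)/(-19 + O)
A(-21)*J(0, 14) = ((21 - 21)/(-19 - 21))*5 = (0/(-40))*5 = -1/40*0*5 = 0*5 = 0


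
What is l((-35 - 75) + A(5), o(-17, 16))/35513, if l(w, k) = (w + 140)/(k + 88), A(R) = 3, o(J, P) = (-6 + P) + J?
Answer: 11/958851 ≈ 1.1472e-5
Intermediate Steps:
o(J, P) = -6 + J + P
l(w, k) = (140 + w)/(88 + k)
l((-35 - 75) + A(5), o(-17, 16))/35513 = ((140 + ((-35 - 75) + 3))/(88 + (-6 - 17 + 16)))/35513 = ((140 + (-110 + 3))/(88 - 7))*(1/35513) = ((140 - 107)/81)*(1/35513) = ((1/81)*33)*(1/35513) = (11/27)*(1/35513) = 11/958851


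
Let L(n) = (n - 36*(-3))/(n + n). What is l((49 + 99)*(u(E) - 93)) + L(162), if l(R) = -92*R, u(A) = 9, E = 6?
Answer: 6862469/6 ≈ 1.1437e+6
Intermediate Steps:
L(n) = (108 + n)/(2*n) (L(n) = (n + 108)/((2*n)) = (108 + n)*(1/(2*n)) = (108 + n)/(2*n))
l((49 + 99)*(u(E) - 93)) + L(162) = -92*(49 + 99)*(9 - 93) + (½)*(108 + 162)/162 = -13616*(-84) + (½)*(1/162)*270 = -92*(-12432) + ⅚ = 1143744 + ⅚ = 6862469/6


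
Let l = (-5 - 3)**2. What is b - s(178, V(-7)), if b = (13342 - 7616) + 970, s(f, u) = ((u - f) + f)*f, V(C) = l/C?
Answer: 58264/7 ≈ 8323.4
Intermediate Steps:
l = 64 (l = (-8)**2 = 64)
V(C) = 64/C
s(f, u) = f*u (s(f, u) = u*f = f*u)
b = 6696 (b = 5726 + 970 = 6696)
b - s(178, V(-7)) = 6696 - 178*64/(-7) = 6696 - 178*64*(-1/7) = 6696 - 178*(-64)/7 = 6696 - 1*(-11392/7) = 6696 + 11392/7 = 58264/7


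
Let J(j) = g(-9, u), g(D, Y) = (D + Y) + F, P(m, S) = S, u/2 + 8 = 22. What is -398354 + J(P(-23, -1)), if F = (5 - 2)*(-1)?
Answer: -398338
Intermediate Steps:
u = 28 (u = -16 + 2*22 = -16 + 44 = 28)
F = -3 (F = 3*(-1) = -3)
g(D, Y) = -3 + D + Y (g(D, Y) = (D + Y) - 3 = -3 + D + Y)
J(j) = 16 (J(j) = -3 - 9 + 28 = 16)
-398354 + J(P(-23, -1)) = -398354 + 16 = -398338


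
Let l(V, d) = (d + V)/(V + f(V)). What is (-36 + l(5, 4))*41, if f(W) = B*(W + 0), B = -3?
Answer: -15129/10 ≈ -1512.9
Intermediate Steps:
f(W) = -3*W (f(W) = -3*(W + 0) = -3*W)
l(V, d) = -(V + d)/(2*V) (l(V, d) = (d + V)/(V - 3*V) = (V + d)/((-2*V)) = (V + d)*(-1/(2*V)) = -(V + d)/(2*V))
(-36 + l(5, 4))*41 = (-36 + (1/2)*(-1*5 - 1*4)/5)*41 = (-36 + (1/2)*(1/5)*(-5 - 4))*41 = (-36 + (1/2)*(1/5)*(-9))*41 = (-36 - 9/10)*41 = -369/10*41 = -15129/10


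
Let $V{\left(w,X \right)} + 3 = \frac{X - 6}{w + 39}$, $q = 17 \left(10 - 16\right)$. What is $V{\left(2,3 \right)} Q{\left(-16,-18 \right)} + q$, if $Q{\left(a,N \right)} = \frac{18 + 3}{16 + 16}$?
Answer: $- \frac{68235}{656} \approx -104.02$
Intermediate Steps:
$q = -102$ ($q = 17 \left(10 - 16\right) = 17 \left(-6\right) = -102$)
$Q{\left(a,N \right)} = \frac{21}{32}$
$V{\left(w,X \right)} = -3 + \frac{-6 + X}{39 + w}$ ($V{\left(w,X \right)} = -3 + \frac{X - 6}{w + 39} = -3 + \frac{-6 + X}{39 + w}$)
$V{\left(2,3 \right)} Q{\left(-16,-18 \right)} + q = \frac{-123 + 3 - 6}{39 + 2} \cdot \frac{21}{32} - 102 = \frac{-123 + 3 - 6}{41} \cdot \frac{21}{32} - 102 = \frac{1}{41} \left(-126\right) \frac{21}{32} - 102 = \left(- \frac{126}{41}\right) \frac{21}{32} - 102 = - \frac{1323}{656} - 102 = - \frac{68235}{656}$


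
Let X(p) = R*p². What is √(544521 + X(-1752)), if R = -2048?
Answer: I*√6285799671 ≈ 79283.0*I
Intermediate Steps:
X(p) = -2048*p²
√(544521 + X(-1752)) = √(544521 - 2048*(-1752)²) = √(544521 - 2048*3069504) = √(544521 - 6286344192) = √(-6285799671) = I*√6285799671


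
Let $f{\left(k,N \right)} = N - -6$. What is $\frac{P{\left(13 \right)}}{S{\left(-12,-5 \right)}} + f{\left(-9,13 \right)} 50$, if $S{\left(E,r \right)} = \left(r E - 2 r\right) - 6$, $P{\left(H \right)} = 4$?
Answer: $\frac{15201}{16} \approx 950.06$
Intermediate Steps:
$f{\left(k,N \right)} = 6 + N$ ($f{\left(k,N \right)} = N + 6 = 6 + N$)
$S{\left(E,r \right)} = -6 - 2 r + E r$ ($S{\left(E,r \right)} = \left(E r - 2 r\right) - 6 = \left(- 2 r + E r\right) - 6 = -6 - 2 r + E r$)
$\frac{P{\left(13 \right)}}{S{\left(-12,-5 \right)}} + f{\left(-9,13 \right)} 50 = \frac{4}{-6 - -10 - -60} + \left(6 + 13\right) 50 = \frac{4}{-6 + 10 + 60} + 19 \cdot 50 = \frac{4}{64} + 950 = 4 \cdot \frac{1}{64} + 950 = \frac{1}{16} + 950 = \frac{15201}{16}$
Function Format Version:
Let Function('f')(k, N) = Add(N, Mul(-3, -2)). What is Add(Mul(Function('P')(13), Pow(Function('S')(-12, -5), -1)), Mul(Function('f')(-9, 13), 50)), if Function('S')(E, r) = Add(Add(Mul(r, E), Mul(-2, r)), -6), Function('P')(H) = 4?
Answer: Rational(15201, 16) ≈ 950.06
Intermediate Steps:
Function('f')(k, N) = Add(6, N) (Function('f')(k, N) = Add(N, 6) = Add(6, N))
Function('S')(E, r) = Add(-6, Mul(-2, r), Mul(E, r)) (Function('S')(E, r) = Add(Add(Mul(E, r), Mul(-2, r)), -6) = Add(Add(Mul(-2, r), Mul(E, r)), -6) = Add(-6, Mul(-2, r), Mul(E, r)))
Add(Mul(Function('P')(13), Pow(Function('S')(-12, -5), -1)), Mul(Function('f')(-9, 13), 50)) = Add(Mul(4, Pow(Add(-6, Mul(-2, -5), Mul(-12, -5)), -1)), Mul(Add(6, 13), 50)) = Add(Mul(4, Pow(Add(-6, 10, 60), -1)), Mul(19, 50)) = Add(Mul(4, Pow(64, -1)), 950) = Add(Mul(4, Rational(1, 64)), 950) = Add(Rational(1, 16), 950) = Rational(15201, 16)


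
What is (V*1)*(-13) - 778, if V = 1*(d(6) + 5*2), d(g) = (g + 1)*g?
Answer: -1454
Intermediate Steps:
d(g) = g*(1 + g) (d(g) = (1 + g)*g = g*(1 + g))
V = 52 (V = 1*(6*(1 + 6) + 5*2) = 1*(6*7 + 10) = 1*(42 + 10) = 1*52 = 52)
(V*1)*(-13) - 778 = (52*1)*(-13) - 778 = 52*(-13) - 778 = -676 - 778 = -1454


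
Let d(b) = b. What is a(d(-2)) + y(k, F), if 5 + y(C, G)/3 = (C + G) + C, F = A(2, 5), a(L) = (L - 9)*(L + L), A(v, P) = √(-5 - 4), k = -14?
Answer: -55 + 9*I ≈ -55.0 + 9.0*I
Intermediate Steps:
A(v, P) = 3*I (A(v, P) = √(-9) = 3*I)
a(L) = 2*L*(-9 + L) (a(L) = (-9 + L)*(2*L) = 2*L*(-9 + L))
F = 3*I ≈ 3.0*I
y(C, G) = -15 + 3*G + 6*C (y(C, G) = -15 + 3*((C + G) + C) = -15 + 3*(G + 2*C) = -15 + (3*G + 6*C) = -15 + 3*G + 6*C)
a(d(-2)) + y(k, F) = 2*(-2)*(-9 - 2) + (-15 + 3*(3*I) + 6*(-14)) = 2*(-2)*(-11) + (-15 + 9*I - 84) = 44 + (-99 + 9*I) = -55 + 9*I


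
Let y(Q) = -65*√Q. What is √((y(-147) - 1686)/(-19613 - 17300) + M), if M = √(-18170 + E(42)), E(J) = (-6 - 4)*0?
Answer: √(62235318 + 16795415*I*√3 + 1362569569*I*√18170)/36913 ≈ 8.2117 + 8.2089*I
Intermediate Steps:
E(J) = 0 (E(J) = -10*0 = 0)
M = I*√18170 (M = √(-18170 + 0) = √(-18170) = I*√18170 ≈ 134.8*I)
√((y(-147) - 1686)/(-19613 - 17300) + M) = √((-455*I*√3 - 1686)/(-19613 - 17300) + I*√18170) = √((-455*I*√3 - 1686)/(-36913) + I*√18170) = √((-455*I*√3 - 1686)*(-1/36913) + I*√18170) = √((-1686 - 455*I*√3)*(-1/36913) + I*√18170) = √((1686/36913 + 455*I*√3/36913) + I*√18170) = √(1686/36913 + I*√18170 + 455*I*√3/36913)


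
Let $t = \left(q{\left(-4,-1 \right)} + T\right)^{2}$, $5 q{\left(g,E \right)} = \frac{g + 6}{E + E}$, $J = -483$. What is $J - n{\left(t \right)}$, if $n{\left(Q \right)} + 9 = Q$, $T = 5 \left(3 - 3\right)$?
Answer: $- \frac{11851}{25} \approx -474.04$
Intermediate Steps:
$q{\left(g,E \right)} = \frac{6 + g}{10 E}$ ($q{\left(g,E \right)} = \frac{\left(g + 6\right) \frac{1}{E + E}}{5} = \frac{\left(6 + g\right) \frac{1}{2 E}}{5} = \frac{\frac{1}{2} \frac{1}{E} \left(6 + g\right)}{5} = \frac{6 + g}{10 E}$)
$T = 0$ ($T = 5 \cdot 0 = 0$)
$t = \frac{1}{25}$ ($t = \left(\frac{6 - 4}{10 \left(-1\right)} + 0\right)^{2} = \left(\frac{1}{10} \left(-1\right) 2 + 0\right)^{2} = \left(- \frac{1}{5} + 0\right)^{2} = \left(- \frac{1}{5}\right)^{2} = \frac{1}{25} \approx 0.04$)
$n{\left(Q \right)} = -9 + Q$
$J - n{\left(t \right)} = -483 - \left(-9 + \frac{1}{25}\right) = -483 - - \frac{224}{25} = -483 + \frac{224}{25} = - \frac{11851}{25}$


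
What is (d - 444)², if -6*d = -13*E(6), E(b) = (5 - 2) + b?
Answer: 720801/4 ≈ 1.8020e+5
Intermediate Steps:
E(b) = 3 + b
d = 39/2 (d = -(-13)*(3 + 6)/6 = -(-13)*9/6 = -⅙*(-117) = 39/2 ≈ 19.500)
(d - 444)² = (39/2 - 444)² = (-849/2)² = 720801/4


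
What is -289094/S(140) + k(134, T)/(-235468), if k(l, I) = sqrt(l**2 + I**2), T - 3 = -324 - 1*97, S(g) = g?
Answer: -144547/70 - sqrt(48170)/117734 ≈ -2065.0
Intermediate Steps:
T = -418 (T = 3 + (-324 - 1*97) = 3 + (-324 - 97) = 3 - 421 = -418)
k(l, I) = sqrt(I**2 + l**2)
-289094/S(140) + k(134, T)/(-235468) = -289094/140 + sqrt((-418)**2 + 134**2)/(-235468) = -289094*1/140 + sqrt(174724 + 17956)*(-1/235468) = -144547/70 + sqrt(192680)*(-1/235468) = -144547/70 + (2*sqrt(48170))*(-1/235468) = -144547/70 - sqrt(48170)/117734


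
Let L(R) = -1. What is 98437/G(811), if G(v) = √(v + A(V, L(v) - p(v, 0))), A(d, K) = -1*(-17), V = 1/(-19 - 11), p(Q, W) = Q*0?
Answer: 98437*√23/138 ≈ 3420.9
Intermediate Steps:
p(Q, W) = 0
V = -1/30 (V = 1/(-30) = -1/30 ≈ -0.033333)
A(d, K) = 17
G(v) = √(17 + v) (G(v) = √(v + 17) = √(17 + v))
98437/G(811) = 98437/(√(17 + 811)) = 98437/(√828) = 98437/((6*√23)) = 98437*(√23/138) = 98437*√23/138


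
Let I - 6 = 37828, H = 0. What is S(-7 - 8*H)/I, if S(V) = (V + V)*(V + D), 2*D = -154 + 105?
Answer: 441/37834 ≈ 0.011656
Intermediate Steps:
I = 37834 (I = 6 + 37828 = 37834)
D = -49/2 (D = (-154 + 105)/2 = (½)*(-49) = -49/2 ≈ -24.500)
S(V) = 2*V*(-49/2 + V) (S(V) = (V + V)*(V - 49/2) = (2*V)*(-49/2 + V) = 2*V*(-49/2 + V))
S(-7 - 8*H)/I = ((-7 - 8*0)*(-49 + 2*(-7 - 8*0)))/37834 = ((-7 + 0)*(-49 + 2*(-7 + 0)))*(1/37834) = -7*(-49 + 2*(-7))*(1/37834) = -7*(-49 - 14)*(1/37834) = -7*(-63)*(1/37834) = 441*(1/37834) = 441/37834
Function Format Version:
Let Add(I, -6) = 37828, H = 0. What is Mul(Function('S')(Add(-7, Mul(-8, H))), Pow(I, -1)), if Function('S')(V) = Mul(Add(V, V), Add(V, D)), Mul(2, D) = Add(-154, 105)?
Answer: Rational(441, 37834) ≈ 0.011656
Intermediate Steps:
I = 37834 (I = Add(6, 37828) = 37834)
D = Rational(-49, 2) (D = Mul(Rational(1, 2), Add(-154, 105)) = Mul(Rational(1, 2), -49) = Rational(-49, 2) ≈ -24.500)
Function('S')(V) = Mul(2, V, Add(Rational(-49, 2), V)) (Function('S')(V) = Mul(Add(V, V), Add(V, Rational(-49, 2))) = Mul(Mul(2, V), Add(Rational(-49, 2), V)) = Mul(2, V, Add(Rational(-49, 2), V)))
Mul(Function('S')(Add(-7, Mul(-8, H))), Pow(I, -1)) = Mul(Mul(Add(-7, Mul(-8, 0)), Add(-49, Mul(2, Add(-7, Mul(-8, 0))))), Pow(37834, -1)) = Mul(Mul(Add(-7, 0), Add(-49, Mul(2, Add(-7, 0)))), Rational(1, 37834)) = Mul(Mul(-7, Add(-49, Mul(2, -7))), Rational(1, 37834)) = Mul(Mul(-7, Add(-49, -14)), Rational(1, 37834)) = Mul(Mul(-7, -63), Rational(1, 37834)) = Mul(441, Rational(1, 37834)) = Rational(441, 37834)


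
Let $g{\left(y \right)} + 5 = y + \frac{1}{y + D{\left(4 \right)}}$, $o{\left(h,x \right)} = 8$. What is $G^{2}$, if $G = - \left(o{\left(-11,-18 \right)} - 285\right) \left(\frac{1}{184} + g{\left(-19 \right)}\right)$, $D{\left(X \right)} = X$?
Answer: $\frac{338386804555849}{7617600} \approx 4.4422 \cdot 10^{7}$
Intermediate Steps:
$g{\left(y \right)} = -5 + y + \frac{1}{4 + y}$ ($g{\left(y \right)} = -5 + \left(y + \frac{1}{y + 4}\right) = -5 + \left(y + \frac{1}{4 + y}\right) = -5 + y + \frac{1}{4 + y}$)
$G = - \frac{18395293}{2760}$ ($G = - \left(8 - 285\right) \left(\frac{1}{184} + \frac{-19 + \left(-19\right)^{2} - -19}{4 - 19}\right) = - \left(-277\right) \left(\frac{1}{184} + \frac{-19 + 361 + 19}{-15}\right) = - \left(-277\right) \left(\frac{1}{184} - \frac{361}{15}\right) = - \frac{\left(-277\right) \left(-66409\right)}{2760} = \left(-1\right) \frac{18395293}{2760} = - \frac{18395293}{2760} \approx -6665.0$)
$G^{2} = \left(- \frac{18395293}{2760}\right)^{2} = \frac{338386804555849}{7617600}$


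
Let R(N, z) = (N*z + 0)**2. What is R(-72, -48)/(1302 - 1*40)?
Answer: 5971968/631 ≈ 9464.3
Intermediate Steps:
R(N, z) = N**2*z**2 (R(N, z) = (N*z)**2 = N**2*z**2)
R(-72, -48)/(1302 - 1*40) = ((-72)**2*(-48)**2)/(1302 - 1*40) = (5184*2304)/(1302 - 40) = 11943936/1262 = 11943936*(1/1262) = 5971968/631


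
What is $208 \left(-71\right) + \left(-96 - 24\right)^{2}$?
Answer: $-368$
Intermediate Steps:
$208 \left(-71\right) + \left(-96 - 24\right)^{2} = -14768 + \left(-120\right)^{2} = -14768 + 14400 = -368$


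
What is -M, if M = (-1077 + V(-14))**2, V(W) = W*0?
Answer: -1159929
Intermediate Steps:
V(W) = 0
M = 1159929 (M = (-1077 + 0)**2 = (-1077)**2 = 1159929)
-M = -1*1159929 = -1159929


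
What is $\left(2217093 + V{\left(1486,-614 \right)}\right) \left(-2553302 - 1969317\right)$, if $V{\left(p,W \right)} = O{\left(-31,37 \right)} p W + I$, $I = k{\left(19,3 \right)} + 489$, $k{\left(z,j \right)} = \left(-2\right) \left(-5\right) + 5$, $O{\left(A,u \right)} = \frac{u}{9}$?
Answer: $\frac{62414742705925}{9} \approx 6.935 \cdot 10^{12}$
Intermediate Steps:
$O{\left(A,u \right)} = \frac{u}{9}$ ($O{\left(A,u \right)} = u \frac{1}{9} = \frac{u}{9}$)
$k{\left(z,j \right)} = 15$ ($k{\left(z,j \right)} = 10 + 5 = 15$)
$I = 504$ ($I = 15 + 489 = 504$)
$V{\left(p,W \right)} = 504 + \frac{37 W p}{9}$ ($V{\left(p,W \right)} = \frac{1}{9} \cdot 37 p W + 504 = \frac{37 p}{9} W + 504 = \frac{37 W p}{9} + 504 = 504 + \frac{37 W p}{9}$)
$\left(2217093 + V{\left(1486,-614 \right)}\right) \left(-2553302 - 1969317\right) = \left(2217093 + \left(504 + \frac{37}{9} \left(-614\right) 1486\right)\right) \left(-2553302 - 1969317\right) = \left(2217093 + \left(504 - \frac{33758948}{9}\right)\right) \left(-4522619\right) = \left(2217093 - \frac{33754412}{9}\right) \left(-4522619\right) = \left(- \frac{13800575}{9}\right) \left(-4522619\right) = \frac{62414742705925}{9}$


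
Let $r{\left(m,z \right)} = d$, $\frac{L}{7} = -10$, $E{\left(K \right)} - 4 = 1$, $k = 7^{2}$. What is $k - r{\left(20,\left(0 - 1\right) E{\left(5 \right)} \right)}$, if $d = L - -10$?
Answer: $109$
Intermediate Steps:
$k = 49$
$E{\left(K \right)} = 5$ ($E{\left(K \right)} = 4 + 1 = 5$)
$L = -70$ ($L = 7 \left(-10\right) = -70$)
$d = -60$ ($d = -70 - -10 = -70 + 10 = -60$)
$r{\left(m,z \right)} = -60$
$k - r{\left(20,\left(0 - 1\right) E{\left(5 \right)} \right)} = 49 - -60 = 49 + 60 = 109$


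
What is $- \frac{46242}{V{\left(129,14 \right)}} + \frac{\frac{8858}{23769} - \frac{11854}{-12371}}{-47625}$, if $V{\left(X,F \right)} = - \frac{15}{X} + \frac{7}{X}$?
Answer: $\frac{300491526523962041}{402991510500} \approx 7.4565 \cdot 10^{5}$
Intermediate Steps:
$V{\left(X,F \right)} = - \frac{8}{X}$
$- \frac{46242}{V{\left(129,14 \right)}} + \frac{\frac{8858}{23769} - \frac{11854}{-12371}}{-47625} = - \frac{46242}{\left(-8\right) \frac{1}{129}} + \frac{\frac{8858}{23769} - \frac{11854}{-12371}}{-47625} = - \frac{46242}{\left(-8\right) \frac{1}{129}} + \left(8858 \cdot \frac{1}{23769} - - \frac{11854}{12371}\right) \left(- \frac{1}{47625}\right) = - \frac{46242}{- \frac{8}{129}} + \left(\frac{8858}{23769} + \frac{11854}{12371}\right) \left(- \frac{1}{47625}\right) = \left(-46242\right) \left(- \frac{129}{8}\right) + \frac{2815396}{2115441} \left(- \frac{1}{47625}\right) = \frac{2982609}{4} - \frac{2815396}{100747877625} = \frac{300491526523962041}{402991510500}$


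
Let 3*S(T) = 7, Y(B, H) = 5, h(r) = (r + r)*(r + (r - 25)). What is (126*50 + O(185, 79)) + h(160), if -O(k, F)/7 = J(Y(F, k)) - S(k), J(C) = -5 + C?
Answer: 302149/3 ≈ 1.0072e+5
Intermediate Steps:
h(r) = 2*r*(-25 + 2*r) (h(r) = (2*r)*(r + (-25 + r)) = (2*r)*(-25 + 2*r) = 2*r*(-25 + 2*r))
S(T) = 7/3 (S(T) = (⅓)*7 = 7/3)
O(k, F) = 49/3 (O(k, F) = -7*((-5 + 5) - 1*7/3) = -7*(0 - 7/3) = -7*(-7/3) = 49/3)
(126*50 + O(185, 79)) + h(160) = (126*50 + 49/3) + 2*160*(-25 + 2*160) = (6300 + 49/3) + 2*160*(-25 + 320) = 18949/3 + 2*160*295 = 18949/3 + 94400 = 302149/3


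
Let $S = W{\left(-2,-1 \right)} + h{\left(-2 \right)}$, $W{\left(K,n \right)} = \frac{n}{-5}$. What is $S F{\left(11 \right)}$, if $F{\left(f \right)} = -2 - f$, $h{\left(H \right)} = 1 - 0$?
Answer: $- \frac{78}{5} \approx -15.6$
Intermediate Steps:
$h{\left(H \right)} = 1$ ($h{\left(H \right)} = 1 + 0 = 1$)
$W{\left(K,n \right)} = - \frac{n}{5}$ ($W{\left(K,n \right)} = n \left(- \frac{1}{5}\right) = - \frac{n}{5}$)
$S = \frac{6}{5}$ ($S = \left(- \frac{1}{5}\right) \left(-1\right) + 1 = \frac{1}{5} + 1 = \frac{6}{5} \approx 1.2$)
$S F{\left(11 \right)} = \frac{6 \left(-2 - 11\right)}{5} = \frac{6}{5} \left(-13\right) = - \frac{78}{5}$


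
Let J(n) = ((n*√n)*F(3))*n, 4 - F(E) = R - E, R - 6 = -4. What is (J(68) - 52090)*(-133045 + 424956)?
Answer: -15205643990 + 13497964640*√17 ≈ 4.0448e+10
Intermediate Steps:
R = 2 (R = 6 - 4 = 2)
F(E) = 2 + E (F(E) = 4 - (2 - E) = 4 + (-2 + E) = 2 + E)
J(n) = 5*n^(5/2) (J(n) = ((n*√n)*(2 + 3))*n = (n^(3/2)*5)*n = (5*n^(3/2))*n = 5*n^(5/2))
(J(68) - 52090)*(-133045 + 424956) = (5*68^(5/2) - 52090)*(-133045 + 424956) = (5*(9248*√17) - 52090)*291911 = (46240*√17 - 52090)*291911 = (-52090 + 46240*√17)*291911 = -15205643990 + 13497964640*√17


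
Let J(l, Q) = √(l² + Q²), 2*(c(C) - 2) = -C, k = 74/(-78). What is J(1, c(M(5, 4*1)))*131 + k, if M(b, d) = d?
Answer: 5072/39 ≈ 130.05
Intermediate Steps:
k = -37/39 (k = 74*(-1/78) = -37/39 ≈ -0.94872)
c(C) = 2 - C/2 (c(C) = 2 + (-C)/2 = 2 - C/2)
J(l, Q) = √(Q² + l²)
J(1, c(M(5, 4*1)))*131 + k = √((2 - 2)² + 1²)*131 - 37/39 = √((2 - ½*4)² + 1)*131 - 37/39 = √((2 - 2)² + 1)*131 - 37/39 = √(0² + 1)*131 - 37/39 = √(0 + 1)*131 - 37/39 = √1*131 - 37/39 = 1*131 - 37/39 = 131 - 37/39 = 5072/39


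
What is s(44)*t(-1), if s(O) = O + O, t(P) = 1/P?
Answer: -88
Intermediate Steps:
s(O) = 2*O
s(44)*t(-1) = (2*44)/(-1) = 88*(-1) = -88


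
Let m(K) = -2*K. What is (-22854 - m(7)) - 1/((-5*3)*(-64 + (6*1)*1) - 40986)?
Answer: -916249439/40116 ≈ -22840.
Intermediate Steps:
m(K) = -2*K
(-22854 - m(7)) - 1/((-5*3)*(-64 + (6*1)*1) - 40986) = (-22854 - (-2)*7) - 1/((-5*3)*(-64 + (6*1)*1) - 40986) = (-22854 - 1*(-14)) - 1/(-15*(-64 + 6*1) - 40986) = (-22854 + 14) - 1/(-15*(-64 + 6) - 40986) = -22840 - 1/(-15*(-58) - 40986) = -22840 - 1/(870 - 40986) = -22840 - 1/(-40116) = -22840 - 1*(-1/40116) = -22840 + 1/40116 = -916249439/40116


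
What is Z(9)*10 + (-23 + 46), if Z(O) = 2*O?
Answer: 203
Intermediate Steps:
Z(9)*10 + (-23 + 46) = (2*9)*10 + (-23 + 46) = 18*10 + 23 = 180 + 23 = 203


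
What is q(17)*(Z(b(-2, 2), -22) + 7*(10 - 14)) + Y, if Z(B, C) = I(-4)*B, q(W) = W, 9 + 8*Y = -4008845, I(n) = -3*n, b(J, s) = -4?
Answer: -2009595/4 ≈ -5.0240e+5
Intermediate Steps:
Y = -2004427/4 (Y = -9/8 + (⅛)*(-4008845) = -9/8 - 4008845/8 = -2004427/4 ≈ -5.0111e+5)
Z(B, C) = 12*B (Z(B, C) = (-3*(-4))*B = 12*B)
q(17)*(Z(b(-2, 2), -22) + 7*(10 - 14)) + Y = 17*(12*(-4) + 7*(10 - 14)) - 2004427/4 = 17*(-48 + 7*(-4)) - 2004427/4 = 17*(-48 - 28) - 2004427/4 = 17*(-76) - 2004427/4 = -1292 - 2004427/4 = -2009595/4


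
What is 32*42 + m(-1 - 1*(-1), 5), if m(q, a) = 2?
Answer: 1346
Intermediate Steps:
32*42 + m(-1 - 1*(-1), 5) = 32*42 + 2 = 1344 + 2 = 1346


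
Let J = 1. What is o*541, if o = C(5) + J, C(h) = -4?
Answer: -1623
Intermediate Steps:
o = -3 (o = -4 + 1 = -3)
o*541 = -3*541 = -1623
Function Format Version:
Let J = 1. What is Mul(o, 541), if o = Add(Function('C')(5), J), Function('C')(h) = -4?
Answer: -1623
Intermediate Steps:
o = -3 (o = Add(-4, 1) = -3)
Mul(o, 541) = Mul(-3, 541) = -1623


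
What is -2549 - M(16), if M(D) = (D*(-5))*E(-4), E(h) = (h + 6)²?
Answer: -2229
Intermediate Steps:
E(h) = (6 + h)²
M(D) = -20*D (M(D) = (D*(-5))*(6 - 4)² = -5*D*2² = -5*D*4 = -20*D)
-2549 - M(16) = -2549 - (-20)*16 = -2549 - 1*(-320) = -2549 + 320 = -2229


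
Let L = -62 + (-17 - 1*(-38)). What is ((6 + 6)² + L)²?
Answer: 10609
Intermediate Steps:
L = -41 (L = -62 + (-17 + 38) = -62 + 21 = -41)
((6 + 6)² + L)² = ((6 + 6)² - 41)² = (12² - 41)² = (144 - 41)² = 103² = 10609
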